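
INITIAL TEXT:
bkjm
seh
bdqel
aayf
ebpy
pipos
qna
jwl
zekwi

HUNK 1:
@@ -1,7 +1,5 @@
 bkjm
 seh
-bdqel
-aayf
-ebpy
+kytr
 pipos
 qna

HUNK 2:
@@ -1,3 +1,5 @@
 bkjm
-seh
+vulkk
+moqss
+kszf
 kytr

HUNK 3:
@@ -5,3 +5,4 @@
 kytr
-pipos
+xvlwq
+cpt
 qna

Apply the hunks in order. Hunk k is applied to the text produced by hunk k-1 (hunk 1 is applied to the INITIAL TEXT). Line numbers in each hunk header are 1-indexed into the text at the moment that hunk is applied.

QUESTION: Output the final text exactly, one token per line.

Hunk 1: at line 1 remove [bdqel,aayf,ebpy] add [kytr] -> 7 lines: bkjm seh kytr pipos qna jwl zekwi
Hunk 2: at line 1 remove [seh] add [vulkk,moqss,kszf] -> 9 lines: bkjm vulkk moqss kszf kytr pipos qna jwl zekwi
Hunk 3: at line 5 remove [pipos] add [xvlwq,cpt] -> 10 lines: bkjm vulkk moqss kszf kytr xvlwq cpt qna jwl zekwi

Answer: bkjm
vulkk
moqss
kszf
kytr
xvlwq
cpt
qna
jwl
zekwi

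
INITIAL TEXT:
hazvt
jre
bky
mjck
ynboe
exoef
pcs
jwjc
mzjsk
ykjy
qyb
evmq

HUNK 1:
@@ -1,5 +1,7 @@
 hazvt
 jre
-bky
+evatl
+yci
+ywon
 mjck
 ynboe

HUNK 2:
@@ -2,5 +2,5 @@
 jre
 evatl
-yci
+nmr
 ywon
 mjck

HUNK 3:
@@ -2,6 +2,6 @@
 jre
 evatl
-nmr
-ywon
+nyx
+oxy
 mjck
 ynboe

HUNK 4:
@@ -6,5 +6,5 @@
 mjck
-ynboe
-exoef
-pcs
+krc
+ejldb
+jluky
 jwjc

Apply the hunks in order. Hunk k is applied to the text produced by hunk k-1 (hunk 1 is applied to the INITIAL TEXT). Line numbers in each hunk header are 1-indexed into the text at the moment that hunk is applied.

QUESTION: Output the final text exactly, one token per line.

Answer: hazvt
jre
evatl
nyx
oxy
mjck
krc
ejldb
jluky
jwjc
mzjsk
ykjy
qyb
evmq

Derivation:
Hunk 1: at line 1 remove [bky] add [evatl,yci,ywon] -> 14 lines: hazvt jre evatl yci ywon mjck ynboe exoef pcs jwjc mzjsk ykjy qyb evmq
Hunk 2: at line 2 remove [yci] add [nmr] -> 14 lines: hazvt jre evatl nmr ywon mjck ynboe exoef pcs jwjc mzjsk ykjy qyb evmq
Hunk 3: at line 2 remove [nmr,ywon] add [nyx,oxy] -> 14 lines: hazvt jre evatl nyx oxy mjck ynboe exoef pcs jwjc mzjsk ykjy qyb evmq
Hunk 4: at line 6 remove [ynboe,exoef,pcs] add [krc,ejldb,jluky] -> 14 lines: hazvt jre evatl nyx oxy mjck krc ejldb jluky jwjc mzjsk ykjy qyb evmq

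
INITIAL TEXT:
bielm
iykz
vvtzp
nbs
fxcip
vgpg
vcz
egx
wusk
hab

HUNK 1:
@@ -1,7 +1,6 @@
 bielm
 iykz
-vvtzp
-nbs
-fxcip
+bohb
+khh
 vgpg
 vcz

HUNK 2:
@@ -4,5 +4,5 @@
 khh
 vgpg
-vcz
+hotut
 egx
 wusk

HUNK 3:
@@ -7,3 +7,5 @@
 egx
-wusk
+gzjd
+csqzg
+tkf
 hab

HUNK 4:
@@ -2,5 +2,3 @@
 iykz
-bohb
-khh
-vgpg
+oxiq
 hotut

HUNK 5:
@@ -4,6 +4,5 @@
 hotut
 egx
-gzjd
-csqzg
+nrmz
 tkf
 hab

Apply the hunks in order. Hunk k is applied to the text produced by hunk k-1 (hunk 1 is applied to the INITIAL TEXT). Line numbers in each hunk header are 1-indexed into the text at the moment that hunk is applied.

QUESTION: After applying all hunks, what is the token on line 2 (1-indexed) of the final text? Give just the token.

Answer: iykz

Derivation:
Hunk 1: at line 1 remove [vvtzp,nbs,fxcip] add [bohb,khh] -> 9 lines: bielm iykz bohb khh vgpg vcz egx wusk hab
Hunk 2: at line 4 remove [vcz] add [hotut] -> 9 lines: bielm iykz bohb khh vgpg hotut egx wusk hab
Hunk 3: at line 7 remove [wusk] add [gzjd,csqzg,tkf] -> 11 lines: bielm iykz bohb khh vgpg hotut egx gzjd csqzg tkf hab
Hunk 4: at line 2 remove [bohb,khh,vgpg] add [oxiq] -> 9 lines: bielm iykz oxiq hotut egx gzjd csqzg tkf hab
Hunk 5: at line 4 remove [gzjd,csqzg] add [nrmz] -> 8 lines: bielm iykz oxiq hotut egx nrmz tkf hab
Final line 2: iykz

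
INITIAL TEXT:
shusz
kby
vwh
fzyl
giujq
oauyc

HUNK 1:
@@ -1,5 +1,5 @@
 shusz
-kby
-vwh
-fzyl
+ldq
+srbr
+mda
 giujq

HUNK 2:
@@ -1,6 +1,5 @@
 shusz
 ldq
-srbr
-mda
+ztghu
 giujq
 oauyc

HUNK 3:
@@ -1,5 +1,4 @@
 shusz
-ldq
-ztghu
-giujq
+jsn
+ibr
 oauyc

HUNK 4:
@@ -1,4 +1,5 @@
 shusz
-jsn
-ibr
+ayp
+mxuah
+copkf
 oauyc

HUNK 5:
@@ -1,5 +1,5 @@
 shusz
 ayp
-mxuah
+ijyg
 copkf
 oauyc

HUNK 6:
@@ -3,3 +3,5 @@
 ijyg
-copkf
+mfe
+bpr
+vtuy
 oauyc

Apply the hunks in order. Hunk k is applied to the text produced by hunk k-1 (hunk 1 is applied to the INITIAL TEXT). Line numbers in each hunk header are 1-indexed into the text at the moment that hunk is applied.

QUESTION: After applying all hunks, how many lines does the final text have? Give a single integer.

Hunk 1: at line 1 remove [kby,vwh,fzyl] add [ldq,srbr,mda] -> 6 lines: shusz ldq srbr mda giujq oauyc
Hunk 2: at line 1 remove [srbr,mda] add [ztghu] -> 5 lines: shusz ldq ztghu giujq oauyc
Hunk 3: at line 1 remove [ldq,ztghu,giujq] add [jsn,ibr] -> 4 lines: shusz jsn ibr oauyc
Hunk 4: at line 1 remove [jsn,ibr] add [ayp,mxuah,copkf] -> 5 lines: shusz ayp mxuah copkf oauyc
Hunk 5: at line 1 remove [mxuah] add [ijyg] -> 5 lines: shusz ayp ijyg copkf oauyc
Hunk 6: at line 3 remove [copkf] add [mfe,bpr,vtuy] -> 7 lines: shusz ayp ijyg mfe bpr vtuy oauyc
Final line count: 7

Answer: 7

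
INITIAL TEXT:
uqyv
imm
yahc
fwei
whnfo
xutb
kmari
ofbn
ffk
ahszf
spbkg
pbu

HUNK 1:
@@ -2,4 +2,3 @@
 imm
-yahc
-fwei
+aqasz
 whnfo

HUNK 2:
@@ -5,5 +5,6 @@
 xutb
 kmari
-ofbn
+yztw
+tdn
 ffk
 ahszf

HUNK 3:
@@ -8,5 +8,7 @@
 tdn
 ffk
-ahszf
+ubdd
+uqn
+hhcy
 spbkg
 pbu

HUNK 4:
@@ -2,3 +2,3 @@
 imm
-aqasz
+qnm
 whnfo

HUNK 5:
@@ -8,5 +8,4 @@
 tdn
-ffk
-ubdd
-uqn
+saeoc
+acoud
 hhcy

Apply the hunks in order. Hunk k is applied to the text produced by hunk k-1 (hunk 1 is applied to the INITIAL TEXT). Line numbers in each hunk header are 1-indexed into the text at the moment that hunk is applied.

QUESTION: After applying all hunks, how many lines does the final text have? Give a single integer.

Answer: 13

Derivation:
Hunk 1: at line 2 remove [yahc,fwei] add [aqasz] -> 11 lines: uqyv imm aqasz whnfo xutb kmari ofbn ffk ahszf spbkg pbu
Hunk 2: at line 5 remove [ofbn] add [yztw,tdn] -> 12 lines: uqyv imm aqasz whnfo xutb kmari yztw tdn ffk ahszf spbkg pbu
Hunk 3: at line 8 remove [ahszf] add [ubdd,uqn,hhcy] -> 14 lines: uqyv imm aqasz whnfo xutb kmari yztw tdn ffk ubdd uqn hhcy spbkg pbu
Hunk 4: at line 2 remove [aqasz] add [qnm] -> 14 lines: uqyv imm qnm whnfo xutb kmari yztw tdn ffk ubdd uqn hhcy spbkg pbu
Hunk 5: at line 8 remove [ffk,ubdd,uqn] add [saeoc,acoud] -> 13 lines: uqyv imm qnm whnfo xutb kmari yztw tdn saeoc acoud hhcy spbkg pbu
Final line count: 13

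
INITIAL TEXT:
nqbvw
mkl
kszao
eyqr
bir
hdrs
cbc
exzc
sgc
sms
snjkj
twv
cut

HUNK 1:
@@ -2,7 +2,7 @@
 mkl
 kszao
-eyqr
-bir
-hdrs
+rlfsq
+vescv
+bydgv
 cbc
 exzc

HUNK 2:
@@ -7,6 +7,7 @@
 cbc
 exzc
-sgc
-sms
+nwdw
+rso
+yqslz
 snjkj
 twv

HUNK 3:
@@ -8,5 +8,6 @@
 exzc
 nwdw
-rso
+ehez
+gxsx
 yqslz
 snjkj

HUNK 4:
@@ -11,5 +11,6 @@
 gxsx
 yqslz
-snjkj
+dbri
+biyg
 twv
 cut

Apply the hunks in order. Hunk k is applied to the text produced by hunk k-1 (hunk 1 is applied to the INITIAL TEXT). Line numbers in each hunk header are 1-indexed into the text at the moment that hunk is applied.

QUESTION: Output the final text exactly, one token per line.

Answer: nqbvw
mkl
kszao
rlfsq
vescv
bydgv
cbc
exzc
nwdw
ehez
gxsx
yqslz
dbri
biyg
twv
cut

Derivation:
Hunk 1: at line 2 remove [eyqr,bir,hdrs] add [rlfsq,vescv,bydgv] -> 13 lines: nqbvw mkl kszao rlfsq vescv bydgv cbc exzc sgc sms snjkj twv cut
Hunk 2: at line 7 remove [sgc,sms] add [nwdw,rso,yqslz] -> 14 lines: nqbvw mkl kszao rlfsq vescv bydgv cbc exzc nwdw rso yqslz snjkj twv cut
Hunk 3: at line 8 remove [rso] add [ehez,gxsx] -> 15 lines: nqbvw mkl kszao rlfsq vescv bydgv cbc exzc nwdw ehez gxsx yqslz snjkj twv cut
Hunk 4: at line 11 remove [snjkj] add [dbri,biyg] -> 16 lines: nqbvw mkl kszao rlfsq vescv bydgv cbc exzc nwdw ehez gxsx yqslz dbri biyg twv cut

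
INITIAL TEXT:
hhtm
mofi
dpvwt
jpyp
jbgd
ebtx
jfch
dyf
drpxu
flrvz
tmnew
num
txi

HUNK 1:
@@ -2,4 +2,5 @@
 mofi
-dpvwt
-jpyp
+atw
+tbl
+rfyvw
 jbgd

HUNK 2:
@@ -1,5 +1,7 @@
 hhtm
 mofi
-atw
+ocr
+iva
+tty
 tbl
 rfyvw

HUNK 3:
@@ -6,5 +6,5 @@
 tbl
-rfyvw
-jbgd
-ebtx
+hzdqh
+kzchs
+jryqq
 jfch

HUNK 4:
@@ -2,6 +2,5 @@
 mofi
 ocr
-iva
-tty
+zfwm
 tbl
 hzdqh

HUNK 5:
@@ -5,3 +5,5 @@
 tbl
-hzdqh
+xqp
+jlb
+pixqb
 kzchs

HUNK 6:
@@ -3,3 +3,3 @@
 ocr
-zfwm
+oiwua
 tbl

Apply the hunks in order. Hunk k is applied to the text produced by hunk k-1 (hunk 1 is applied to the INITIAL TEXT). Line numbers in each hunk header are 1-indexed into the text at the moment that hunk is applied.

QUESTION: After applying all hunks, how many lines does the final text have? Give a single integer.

Answer: 17

Derivation:
Hunk 1: at line 2 remove [dpvwt,jpyp] add [atw,tbl,rfyvw] -> 14 lines: hhtm mofi atw tbl rfyvw jbgd ebtx jfch dyf drpxu flrvz tmnew num txi
Hunk 2: at line 1 remove [atw] add [ocr,iva,tty] -> 16 lines: hhtm mofi ocr iva tty tbl rfyvw jbgd ebtx jfch dyf drpxu flrvz tmnew num txi
Hunk 3: at line 6 remove [rfyvw,jbgd,ebtx] add [hzdqh,kzchs,jryqq] -> 16 lines: hhtm mofi ocr iva tty tbl hzdqh kzchs jryqq jfch dyf drpxu flrvz tmnew num txi
Hunk 4: at line 2 remove [iva,tty] add [zfwm] -> 15 lines: hhtm mofi ocr zfwm tbl hzdqh kzchs jryqq jfch dyf drpxu flrvz tmnew num txi
Hunk 5: at line 5 remove [hzdqh] add [xqp,jlb,pixqb] -> 17 lines: hhtm mofi ocr zfwm tbl xqp jlb pixqb kzchs jryqq jfch dyf drpxu flrvz tmnew num txi
Hunk 6: at line 3 remove [zfwm] add [oiwua] -> 17 lines: hhtm mofi ocr oiwua tbl xqp jlb pixqb kzchs jryqq jfch dyf drpxu flrvz tmnew num txi
Final line count: 17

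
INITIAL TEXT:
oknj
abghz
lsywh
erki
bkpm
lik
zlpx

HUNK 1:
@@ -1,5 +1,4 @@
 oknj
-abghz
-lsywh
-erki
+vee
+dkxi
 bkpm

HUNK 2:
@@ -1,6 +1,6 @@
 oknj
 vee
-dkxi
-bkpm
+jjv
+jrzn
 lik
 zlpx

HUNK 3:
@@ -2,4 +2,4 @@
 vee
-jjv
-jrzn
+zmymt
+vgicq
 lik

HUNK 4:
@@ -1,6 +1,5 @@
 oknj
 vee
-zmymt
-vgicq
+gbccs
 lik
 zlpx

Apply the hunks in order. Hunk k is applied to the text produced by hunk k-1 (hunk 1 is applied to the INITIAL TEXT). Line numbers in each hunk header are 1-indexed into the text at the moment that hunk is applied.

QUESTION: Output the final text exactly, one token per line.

Hunk 1: at line 1 remove [abghz,lsywh,erki] add [vee,dkxi] -> 6 lines: oknj vee dkxi bkpm lik zlpx
Hunk 2: at line 1 remove [dkxi,bkpm] add [jjv,jrzn] -> 6 lines: oknj vee jjv jrzn lik zlpx
Hunk 3: at line 2 remove [jjv,jrzn] add [zmymt,vgicq] -> 6 lines: oknj vee zmymt vgicq lik zlpx
Hunk 4: at line 1 remove [zmymt,vgicq] add [gbccs] -> 5 lines: oknj vee gbccs lik zlpx

Answer: oknj
vee
gbccs
lik
zlpx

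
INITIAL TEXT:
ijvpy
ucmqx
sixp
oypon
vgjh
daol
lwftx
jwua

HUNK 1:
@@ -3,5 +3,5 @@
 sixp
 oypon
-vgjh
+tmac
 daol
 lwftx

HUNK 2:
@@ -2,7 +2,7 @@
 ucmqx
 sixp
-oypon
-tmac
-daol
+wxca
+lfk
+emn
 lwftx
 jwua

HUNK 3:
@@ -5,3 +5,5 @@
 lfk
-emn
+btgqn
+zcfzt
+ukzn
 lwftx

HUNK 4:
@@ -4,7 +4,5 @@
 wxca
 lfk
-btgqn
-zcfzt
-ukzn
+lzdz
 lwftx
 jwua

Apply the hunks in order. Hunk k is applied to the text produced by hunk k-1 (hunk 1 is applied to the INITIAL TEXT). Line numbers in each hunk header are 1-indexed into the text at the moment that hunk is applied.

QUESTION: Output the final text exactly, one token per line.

Answer: ijvpy
ucmqx
sixp
wxca
lfk
lzdz
lwftx
jwua

Derivation:
Hunk 1: at line 3 remove [vgjh] add [tmac] -> 8 lines: ijvpy ucmqx sixp oypon tmac daol lwftx jwua
Hunk 2: at line 2 remove [oypon,tmac,daol] add [wxca,lfk,emn] -> 8 lines: ijvpy ucmqx sixp wxca lfk emn lwftx jwua
Hunk 3: at line 5 remove [emn] add [btgqn,zcfzt,ukzn] -> 10 lines: ijvpy ucmqx sixp wxca lfk btgqn zcfzt ukzn lwftx jwua
Hunk 4: at line 4 remove [btgqn,zcfzt,ukzn] add [lzdz] -> 8 lines: ijvpy ucmqx sixp wxca lfk lzdz lwftx jwua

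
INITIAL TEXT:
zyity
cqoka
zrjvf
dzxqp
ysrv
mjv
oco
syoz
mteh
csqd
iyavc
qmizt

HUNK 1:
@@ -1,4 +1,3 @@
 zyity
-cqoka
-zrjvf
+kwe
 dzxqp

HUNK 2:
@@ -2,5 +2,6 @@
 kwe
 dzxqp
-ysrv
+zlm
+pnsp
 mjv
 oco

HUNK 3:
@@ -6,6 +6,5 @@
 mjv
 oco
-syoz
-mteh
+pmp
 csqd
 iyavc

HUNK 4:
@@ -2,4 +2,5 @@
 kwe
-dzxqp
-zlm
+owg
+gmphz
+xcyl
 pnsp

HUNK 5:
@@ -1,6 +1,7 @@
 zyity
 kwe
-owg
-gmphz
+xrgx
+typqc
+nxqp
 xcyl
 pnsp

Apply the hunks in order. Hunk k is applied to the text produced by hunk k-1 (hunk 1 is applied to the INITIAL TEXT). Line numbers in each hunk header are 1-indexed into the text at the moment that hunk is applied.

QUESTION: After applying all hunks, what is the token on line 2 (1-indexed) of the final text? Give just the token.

Hunk 1: at line 1 remove [cqoka,zrjvf] add [kwe] -> 11 lines: zyity kwe dzxqp ysrv mjv oco syoz mteh csqd iyavc qmizt
Hunk 2: at line 2 remove [ysrv] add [zlm,pnsp] -> 12 lines: zyity kwe dzxqp zlm pnsp mjv oco syoz mteh csqd iyavc qmizt
Hunk 3: at line 6 remove [syoz,mteh] add [pmp] -> 11 lines: zyity kwe dzxqp zlm pnsp mjv oco pmp csqd iyavc qmizt
Hunk 4: at line 2 remove [dzxqp,zlm] add [owg,gmphz,xcyl] -> 12 lines: zyity kwe owg gmphz xcyl pnsp mjv oco pmp csqd iyavc qmizt
Hunk 5: at line 1 remove [owg,gmphz] add [xrgx,typqc,nxqp] -> 13 lines: zyity kwe xrgx typqc nxqp xcyl pnsp mjv oco pmp csqd iyavc qmizt
Final line 2: kwe

Answer: kwe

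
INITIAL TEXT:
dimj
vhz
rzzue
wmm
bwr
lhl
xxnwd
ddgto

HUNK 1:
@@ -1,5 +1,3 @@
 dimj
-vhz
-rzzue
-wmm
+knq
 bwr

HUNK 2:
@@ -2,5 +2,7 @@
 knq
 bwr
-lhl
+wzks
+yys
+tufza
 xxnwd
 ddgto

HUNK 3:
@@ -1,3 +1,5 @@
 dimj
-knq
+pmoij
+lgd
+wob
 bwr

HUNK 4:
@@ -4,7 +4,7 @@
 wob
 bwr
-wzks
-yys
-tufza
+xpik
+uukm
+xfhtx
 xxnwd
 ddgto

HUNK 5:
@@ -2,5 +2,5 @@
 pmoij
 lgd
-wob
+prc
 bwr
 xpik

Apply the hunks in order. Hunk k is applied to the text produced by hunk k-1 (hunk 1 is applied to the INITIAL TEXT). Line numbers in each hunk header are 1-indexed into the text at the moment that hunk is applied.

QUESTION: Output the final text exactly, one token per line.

Hunk 1: at line 1 remove [vhz,rzzue,wmm] add [knq] -> 6 lines: dimj knq bwr lhl xxnwd ddgto
Hunk 2: at line 2 remove [lhl] add [wzks,yys,tufza] -> 8 lines: dimj knq bwr wzks yys tufza xxnwd ddgto
Hunk 3: at line 1 remove [knq] add [pmoij,lgd,wob] -> 10 lines: dimj pmoij lgd wob bwr wzks yys tufza xxnwd ddgto
Hunk 4: at line 4 remove [wzks,yys,tufza] add [xpik,uukm,xfhtx] -> 10 lines: dimj pmoij lgd wob bwr xpik uukm xfhtx xxnwd ddgto
Hunk 5: at line 2 remove [wob] add [prc] -> 10 lines: dimj pmoij lgd prc bwr xpik uukm xfhtx xxnwd ddgto

Answer: dimj
pmoij
lgd
prc
bwr
xpik
uukm
xfhtx
xxnwd
ddgto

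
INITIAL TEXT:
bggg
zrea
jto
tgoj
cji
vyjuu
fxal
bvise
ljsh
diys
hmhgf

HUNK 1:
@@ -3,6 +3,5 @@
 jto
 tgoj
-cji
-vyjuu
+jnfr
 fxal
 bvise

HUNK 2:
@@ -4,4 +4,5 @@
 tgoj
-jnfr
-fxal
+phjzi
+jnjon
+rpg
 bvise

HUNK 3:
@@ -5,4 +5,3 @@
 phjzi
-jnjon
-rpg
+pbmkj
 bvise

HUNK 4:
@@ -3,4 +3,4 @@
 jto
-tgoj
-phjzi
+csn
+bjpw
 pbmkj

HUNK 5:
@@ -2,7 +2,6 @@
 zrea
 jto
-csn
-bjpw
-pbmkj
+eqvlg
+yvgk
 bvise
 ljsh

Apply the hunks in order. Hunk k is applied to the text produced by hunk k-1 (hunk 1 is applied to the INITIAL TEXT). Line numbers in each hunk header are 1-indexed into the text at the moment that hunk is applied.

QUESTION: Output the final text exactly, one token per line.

Hunk 1: at line 3 remove [cji,vyjuu] add [jnfr] -> 10 lines: bggg zrea jto tgoj jnfr fxal bvise ljsh diys hmhgf
Hunk 2: at line 4 remove [jnfr,fxal] add [phjzi,jnjon,rpg] -> 11 lines: bggg zrea jto tgoj phjzi jnjon rpg bvise ljsh diys hmhgf
Hunk 3: at line 5 remove [jnjon,rpg] add [pbmkj] -> 10 lines: bggg zrea jto tgoj phjzi pbmkj bvise ljsh diys hmhgf
Hunk 4: at line 3 remove [tgoj,phjzi] add [csn,bjpw] -> 10 lines: bggg zrea jto csn bjpw pbmkj bvise ljsh diys hmhgf
Hunk 5: at line 2 remove [csn,bjpw,pbmkj] add [eqvlg,yvgk] -> 9 lines: bggg zrea jto eqvlg yvgk bvise ljsh diys hmhgf

Answer: bggg
zrea
jto
eqvlg
yvgk
bvise
ljsh
diys
hmhgf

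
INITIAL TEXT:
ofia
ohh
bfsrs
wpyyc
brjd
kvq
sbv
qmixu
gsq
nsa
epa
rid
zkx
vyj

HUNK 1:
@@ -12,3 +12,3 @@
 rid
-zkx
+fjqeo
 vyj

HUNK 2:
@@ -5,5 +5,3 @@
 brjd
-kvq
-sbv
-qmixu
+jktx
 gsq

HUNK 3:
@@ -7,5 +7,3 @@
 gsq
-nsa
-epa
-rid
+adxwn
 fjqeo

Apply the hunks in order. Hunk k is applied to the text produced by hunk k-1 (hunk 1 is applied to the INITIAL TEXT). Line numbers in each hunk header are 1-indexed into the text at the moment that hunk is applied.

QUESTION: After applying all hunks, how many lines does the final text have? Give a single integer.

Answer: 10

Derivation:
Hunk 1: at line 12 remove [zkx] add [fjqeo] -> 14 lines: ofia ohh bfsrs wpyyc brjd kvq sbv qmixu gsq nsa epa rid fjqeo vyj
Hunk 2: at line 5 remove [kvq,sbv,qmixu] add [jktx] -> 12 lines: ofia ohh bfsrs wpyyc brjd jktx gsq nsa epa rid fjqeo vyj
Hunk 3: at line 7 remove [nsa,epa,rid] add [adxwn] -> 10 lines: ofia ohh bfsrs wpyyc brjd jktx gsq adxwn fjqeo vyj
Final line count: 10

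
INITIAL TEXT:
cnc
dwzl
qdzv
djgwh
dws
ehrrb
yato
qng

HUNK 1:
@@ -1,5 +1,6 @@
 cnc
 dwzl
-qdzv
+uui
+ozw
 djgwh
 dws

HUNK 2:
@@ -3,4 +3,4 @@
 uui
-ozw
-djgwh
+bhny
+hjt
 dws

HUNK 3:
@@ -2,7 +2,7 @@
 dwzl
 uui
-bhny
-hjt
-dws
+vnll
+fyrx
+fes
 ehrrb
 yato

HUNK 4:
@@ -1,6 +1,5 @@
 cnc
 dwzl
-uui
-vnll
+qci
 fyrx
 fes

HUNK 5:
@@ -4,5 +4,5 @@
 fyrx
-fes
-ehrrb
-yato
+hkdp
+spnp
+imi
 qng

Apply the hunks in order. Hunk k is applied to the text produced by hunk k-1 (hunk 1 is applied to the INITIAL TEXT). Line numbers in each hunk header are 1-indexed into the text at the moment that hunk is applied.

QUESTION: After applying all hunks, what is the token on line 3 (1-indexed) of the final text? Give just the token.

Hunk 1: at line 1 remove [qdzv] add [uui,ozw] -> 9 lines: cnc dwzl uui ozw djgwh dws ehrrb yato qng
Hunk 2: at line 3 remove [ozw,djgwh] add [bhny,hjt] -> 9 lines: cnc dwzl uui bhny hjt dws ehrrb yato qng
Hunk 3: at line 2 remove [bhny,hjt,dws] add [vnll,fyrx,fes] -> 9 lines: cnc dwzl uui vnll fyrx fes ehrrb yato qng
Hunk 4: at line 1 remove [uui,vnll] add [qci] -> 8 lines: cnc dwzl qci fyrx fes ehrrb yato qng
Hunk 5: at line 4 remove [fes,ehrrb,yato] add [hkdp,spnp,imi] -> 8 lines: cnc dwzl qci fyrx hkdp spnp imi qng
Final line 3: qci

Answer: qci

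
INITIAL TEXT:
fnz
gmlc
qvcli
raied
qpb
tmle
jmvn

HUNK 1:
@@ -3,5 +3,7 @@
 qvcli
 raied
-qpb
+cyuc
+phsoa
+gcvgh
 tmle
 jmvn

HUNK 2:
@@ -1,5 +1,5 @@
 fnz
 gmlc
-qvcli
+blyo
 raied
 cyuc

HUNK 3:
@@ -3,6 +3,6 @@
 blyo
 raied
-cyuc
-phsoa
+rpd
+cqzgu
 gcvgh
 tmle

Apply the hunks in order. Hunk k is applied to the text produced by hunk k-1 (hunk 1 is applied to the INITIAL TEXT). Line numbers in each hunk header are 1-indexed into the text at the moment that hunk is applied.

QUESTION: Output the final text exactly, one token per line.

Answer: fnz
gmlc
blyo
raied
rpd
cqzgu
gcvgh
tmle
jmvn

Derivation:
Hunk 1: at line 3 remove [qpb] add [cyuc,phsoa,gcvgh] -> 9 lines: fnz gmlc qvcli raied cyuc phsoa gcvgh tmle jmvn
Hunk 2: at line 1 remove [qvcli] add [blyo] -> 9 lines: fnz gmlc blyo raied cyuc phsoa gcvgh tmle jmvn
Hunk 3: at line 3 remove [cyuc,phsoa] add [rpd,cqzgu] -> 9 lines: fnz gmlc blyo raied rpd cqzgu gcvgh tmle jmvn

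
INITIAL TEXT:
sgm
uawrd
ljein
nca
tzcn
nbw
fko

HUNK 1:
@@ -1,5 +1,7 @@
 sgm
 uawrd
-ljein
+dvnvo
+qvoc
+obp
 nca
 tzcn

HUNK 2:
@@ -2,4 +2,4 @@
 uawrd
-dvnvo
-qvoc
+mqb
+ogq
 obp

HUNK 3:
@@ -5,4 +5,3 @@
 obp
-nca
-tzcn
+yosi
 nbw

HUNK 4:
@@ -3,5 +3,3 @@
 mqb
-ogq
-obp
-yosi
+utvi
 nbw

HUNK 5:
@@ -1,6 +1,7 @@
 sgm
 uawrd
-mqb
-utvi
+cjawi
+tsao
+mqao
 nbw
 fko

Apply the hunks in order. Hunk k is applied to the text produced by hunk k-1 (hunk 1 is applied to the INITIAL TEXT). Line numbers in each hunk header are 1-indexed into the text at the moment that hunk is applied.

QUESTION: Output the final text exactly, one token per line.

Answer: sgm
uawrd
cjawi
tsao
mqao
nbw
fko

Derivation:
Hunk 1: at line 1 remove [ljein] add [dvnvo,qvoc,obp] -> 9 lines: sgm uawrd dvnvo qvoc obp nca tzcn nbw fko
Hunk 2: at line 2 remove [dvnvo,qvoc] add [mqb,ogq] -> 9 lines: sgm uawrd mqb ogq obp nca tzcn nbw fko
Hunk 3: at line 5 remove [nca,tzcn] add [yosi] -> 8 lines: sgm uawrd mqb ogq obp yosi nbw fko
Hunk 4: at line 3 remove [ogq,obp,yosi] add [utvi] -> 6 lines: sgm uawrd mqb utvi nbw fko
Hunk 5: at line 1 remove [mqb,utvi] add [cjawi,tsao,mqao] -> 7 lines: sgm uawrd cjawi tsao mqao nbw fko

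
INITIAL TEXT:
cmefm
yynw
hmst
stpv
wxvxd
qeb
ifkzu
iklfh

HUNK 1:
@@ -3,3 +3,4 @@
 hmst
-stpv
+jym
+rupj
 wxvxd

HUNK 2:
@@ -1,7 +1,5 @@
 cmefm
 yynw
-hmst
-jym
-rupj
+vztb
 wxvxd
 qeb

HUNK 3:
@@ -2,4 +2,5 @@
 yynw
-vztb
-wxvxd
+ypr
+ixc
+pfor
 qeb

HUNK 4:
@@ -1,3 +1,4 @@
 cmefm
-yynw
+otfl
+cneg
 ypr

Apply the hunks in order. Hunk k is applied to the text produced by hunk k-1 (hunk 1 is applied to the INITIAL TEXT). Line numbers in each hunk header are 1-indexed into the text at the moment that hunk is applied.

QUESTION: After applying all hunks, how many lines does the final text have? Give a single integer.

Hunk 1: at line 3 remove [stpv] add [jym,rupj] -> 9 lines: cmefm yynw hmst jym rupj wxvxd qeb ifkzu iklfh
Hunk 2: at line 1 remove [hmst,jym,rupj] add [vztb] -> 7 lines: cmefm yynw vztb wxvxd qeb ifkzu iklfh
Hunk 3: at line 2 remove [vztb,wxvxd] add [ypr,ixc,pfor] -> 8 lines: cmefm yynw ypr ixc pfor qeb ifkzu iklfh
Hunk 4: at line 1 remove [yynw] add [otfl,cneg] -> 9 lines: cmefm otfl cneg ypr ixc pfor qeb ifkzu iklfh
Final line count: 9

Answer: 9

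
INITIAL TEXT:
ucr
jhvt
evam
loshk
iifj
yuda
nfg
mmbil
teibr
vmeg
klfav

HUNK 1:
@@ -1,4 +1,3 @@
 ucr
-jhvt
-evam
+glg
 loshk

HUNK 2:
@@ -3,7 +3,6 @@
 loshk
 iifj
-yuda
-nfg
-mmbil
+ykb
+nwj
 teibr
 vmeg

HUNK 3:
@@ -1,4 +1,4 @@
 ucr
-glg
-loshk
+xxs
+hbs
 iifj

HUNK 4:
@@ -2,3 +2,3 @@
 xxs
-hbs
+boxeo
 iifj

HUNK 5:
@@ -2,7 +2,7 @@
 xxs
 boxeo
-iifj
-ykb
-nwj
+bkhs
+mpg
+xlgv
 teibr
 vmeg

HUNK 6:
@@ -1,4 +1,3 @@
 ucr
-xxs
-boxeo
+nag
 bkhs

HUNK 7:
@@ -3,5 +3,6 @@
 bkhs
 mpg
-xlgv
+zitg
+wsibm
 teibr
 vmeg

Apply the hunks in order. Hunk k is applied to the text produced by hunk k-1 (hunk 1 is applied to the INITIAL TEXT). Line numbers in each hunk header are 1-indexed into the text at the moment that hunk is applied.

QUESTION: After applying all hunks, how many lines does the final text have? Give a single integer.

Hunk 1: at line 1 remove [jhvt,evam] add [glg] -> 10 lines: ucr glg loshk iifj yuda nfg mmbil teibr vmeg klfav
Hunk 2: at line 3 remove [yuda,nfg,mmbil] add [ykb,nwj] -> 9 lines: ucr glg loshk iifj ykb nwj teibr vmeg klfav
Hunk 3: at line 1 remove [glg,loshk] add [xxs,hbs] -> 9 lines: ucr xxs hbs iifj ykb nwj teibr vmeg klfav
Hunk 4: at line 2 remove [hbs] add [boxeo] -> 9 lines: ucr xxs boxeo iifj ykb nwj teibr vmeg klfav
Hunk 5: at line 2 remove [iifj,ykb,nwj] add [bkhs,mpg,xlgv] -> 9 lines: ucr xxs boxeo bkhs mpg xlgv teibr vmeg klfav
Hunk 6: at line 1 remove [xxs,boxeo] add [nag] -> 8 lines: ucr nag bkhs mpg xlgv teibr vmeg klfav
Hunk 7: at line 3 remove [xlgv] add [zitg,wsibm] -> 9 lines: ucr nag bkhs mpg zitg wsibm teibr vmeg klfav
Final line count: 9

Answer: 9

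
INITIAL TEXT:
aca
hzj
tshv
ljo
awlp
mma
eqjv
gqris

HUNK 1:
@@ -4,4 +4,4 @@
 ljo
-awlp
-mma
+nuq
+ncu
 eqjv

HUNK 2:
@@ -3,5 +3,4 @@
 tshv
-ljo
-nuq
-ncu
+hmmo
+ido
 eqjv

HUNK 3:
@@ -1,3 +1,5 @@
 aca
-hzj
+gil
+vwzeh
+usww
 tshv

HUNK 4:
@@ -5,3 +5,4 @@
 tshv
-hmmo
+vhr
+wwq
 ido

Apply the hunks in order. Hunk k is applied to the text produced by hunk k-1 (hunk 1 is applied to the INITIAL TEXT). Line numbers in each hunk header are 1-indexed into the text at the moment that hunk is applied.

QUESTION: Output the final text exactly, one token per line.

Hunk 1: at line 4 remove [awlp,mma] add [nuq,ncu] -> 8 lines: aca hzj tshv ljo nuq ncu eqjv gqris
Hunk 2: at line 3 remove [ljo,nuq,ncu] add [hmmo,ido] -> 7 lines: aca hzj tshv hmmo ido eqjv gqris
Hunk 3: at line 1 remove [hzj] add [gil,vwzeh,usww] -> 9 lines: aca gil vwzeh usww tshv hmmo ido eqjv gqris
Hunk 4: at line 5 remove [hmmo] add [vhr,wwq] -> 10 lines: aca gil vwzeh usww tshv vhr wwq ido eqjv gqris

Answer: aca
gil
vwzeh
usww
tshv
vhr
wwq
ido
eqjv
gqris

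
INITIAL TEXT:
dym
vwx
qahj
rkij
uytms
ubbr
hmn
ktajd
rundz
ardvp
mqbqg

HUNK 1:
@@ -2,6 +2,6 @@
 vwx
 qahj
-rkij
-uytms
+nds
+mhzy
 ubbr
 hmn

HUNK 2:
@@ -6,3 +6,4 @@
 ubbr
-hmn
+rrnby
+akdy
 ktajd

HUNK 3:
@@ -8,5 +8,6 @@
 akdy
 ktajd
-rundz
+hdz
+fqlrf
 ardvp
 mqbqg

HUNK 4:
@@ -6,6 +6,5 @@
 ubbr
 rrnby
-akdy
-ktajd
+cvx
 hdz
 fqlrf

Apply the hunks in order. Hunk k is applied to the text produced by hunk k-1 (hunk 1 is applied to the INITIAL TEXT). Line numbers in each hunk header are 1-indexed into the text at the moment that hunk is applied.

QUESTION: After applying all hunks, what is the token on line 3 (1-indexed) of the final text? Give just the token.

Hunk 1: at line 2 remove [rkij,uytms] add [nds,mhzy] -> 11 lines: dym vwx qahj nds mhzy ubbr hmn ktajd rundz ardvp mqbqg
Hunk 2: at line 6 remove [hmn] add [rrnby,akdy] -> 12 lines: dym vwx qahj nds mhzy ubbr rrnby akdy ktajd rundz ardvp mqbqg
Hunk 3: at line 8 remove [rundz] add [hdz,fqlrf] -> 13 lines: dym vwx qahj nds mhzy ubbr rrnby akdy ktajd hdz fqlrf ardvp mqbqg
Hunk 4: at line 6 remove [akdy,ktajd] add [cvx] -> 12 lines: dym vwx qahj nds mhzy ubbr rrnby cvx hdz fqlrf ardvp mqbqg
Final line 3: qahj

Answer: qahj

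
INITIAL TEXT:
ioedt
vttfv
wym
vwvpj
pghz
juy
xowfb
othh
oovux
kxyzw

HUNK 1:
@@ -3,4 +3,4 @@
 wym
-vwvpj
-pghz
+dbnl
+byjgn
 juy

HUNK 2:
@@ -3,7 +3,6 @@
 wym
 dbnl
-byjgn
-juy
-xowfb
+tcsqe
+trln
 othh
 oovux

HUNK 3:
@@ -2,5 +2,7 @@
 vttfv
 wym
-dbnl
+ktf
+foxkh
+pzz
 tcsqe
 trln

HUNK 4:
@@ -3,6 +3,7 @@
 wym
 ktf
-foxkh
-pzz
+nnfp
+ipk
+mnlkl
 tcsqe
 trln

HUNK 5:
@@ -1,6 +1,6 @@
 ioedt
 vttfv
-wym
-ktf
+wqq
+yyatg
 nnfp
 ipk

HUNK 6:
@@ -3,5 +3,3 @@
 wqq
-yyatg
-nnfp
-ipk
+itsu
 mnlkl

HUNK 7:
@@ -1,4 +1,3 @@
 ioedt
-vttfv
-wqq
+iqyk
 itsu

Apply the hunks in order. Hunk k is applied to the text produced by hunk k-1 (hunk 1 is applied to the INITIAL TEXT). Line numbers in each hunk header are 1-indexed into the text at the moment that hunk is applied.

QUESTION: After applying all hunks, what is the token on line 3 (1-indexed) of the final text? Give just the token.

Hunk 1: at line 3 remove [vwvpj,pghz] add [dbnl,byjgn] -> 10 lines: ioedt vttfv wym dbnl byjgn juy xowfb othh oovux kxyzw
Hunk 2: at line 3 remove [byjgn,juy,xowfb] add [tcsqe,trln] -> 9 lines: ioedt vttfv wym dbnl tcsqe trln othh oovux kxyzw
Hunk 3: at line 2 remove [dbnl] add [ktf,foxkh,pzz] -> 11 lines: ioedt vttfv wym ktf foxkh pzz tcsqe trln othh oovux kxyzw
Hunk 4: at line 3 remove [foxkh,pzz] add [nnfp,ipk,mnlkl] -> 12 lines: ioedt vttfv wym ktf nnfp ipk mnlkl tcsqe trln othh oovux kxyzw
Hunk 5: at line 1 remove [wym,ktf] add [wqq,yyatg] -> 12 lines: ioedt vttfv wqq yyatg nnfp ipk mnlkl tcsqe trln othh oovux kxyzw
Hunk 6: at line 3 remove [yyatg,nnfp,ipk] add [itsu] -> 10 lines: ioedt vttfv wqq itsu mnlkl tcsqe trln othh oovux kxyzw
Hunk 7: at line 1 remove [vttfv,wqq] add [iqyk] -> 9 lines: ioedt iqyk itsu mnlkl tcsqe trln othh oovux kxyzw
Final line 3: itsu

Answer: itsu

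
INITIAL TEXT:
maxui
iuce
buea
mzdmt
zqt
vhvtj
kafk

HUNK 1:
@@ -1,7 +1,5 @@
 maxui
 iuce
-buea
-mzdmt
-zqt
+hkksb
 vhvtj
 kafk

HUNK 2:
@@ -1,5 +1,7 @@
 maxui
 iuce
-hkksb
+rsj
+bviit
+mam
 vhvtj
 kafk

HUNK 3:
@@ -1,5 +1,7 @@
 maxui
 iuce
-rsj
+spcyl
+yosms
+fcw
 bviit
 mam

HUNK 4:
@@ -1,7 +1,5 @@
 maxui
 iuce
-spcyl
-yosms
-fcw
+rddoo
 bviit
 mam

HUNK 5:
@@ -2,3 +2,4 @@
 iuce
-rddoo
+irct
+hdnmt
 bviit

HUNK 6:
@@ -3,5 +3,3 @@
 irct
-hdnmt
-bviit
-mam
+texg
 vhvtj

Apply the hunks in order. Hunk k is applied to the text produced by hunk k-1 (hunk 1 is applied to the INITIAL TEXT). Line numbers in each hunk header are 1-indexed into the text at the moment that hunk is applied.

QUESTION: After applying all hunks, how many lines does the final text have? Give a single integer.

Hunk 1: at line 1 remove [buea,mzdmt,zqt] add [hkksb] -> 5 lines: maxui iuce hkksb vhvtj kafk
Hunk 2: at line 1 remove [hkksb] add [rsj,bviit,mam] -> 7 lines: maxui iuce rsj bviit mam vhvtj kafk
Hunk 3: at line 1 remove [rsj] add [spcyl,yosms,fcw] -> 9 lines: maxui iuce spcyl yosms fcw bviit mam vhvtj kafk
Hunk 4: at line 1 remove [spcyl,yosms,fcw] add [rddoo] -> 7 lines: maxui iuce rddoo bviit mam vhvtj kafk
Hunk 5: at line 2 remove [rddoo] add [irct,hdnmt] -> 8 lines: maxui iuce irct hdnmt bviit mam vhvtj kafk
Hunk 6: at line 3 remove [hdnmt,bviit,mam] add [texg] -> 6 lines: maxui iuce irct texg vhvtj kafk
Final line count: 6

Answer: 6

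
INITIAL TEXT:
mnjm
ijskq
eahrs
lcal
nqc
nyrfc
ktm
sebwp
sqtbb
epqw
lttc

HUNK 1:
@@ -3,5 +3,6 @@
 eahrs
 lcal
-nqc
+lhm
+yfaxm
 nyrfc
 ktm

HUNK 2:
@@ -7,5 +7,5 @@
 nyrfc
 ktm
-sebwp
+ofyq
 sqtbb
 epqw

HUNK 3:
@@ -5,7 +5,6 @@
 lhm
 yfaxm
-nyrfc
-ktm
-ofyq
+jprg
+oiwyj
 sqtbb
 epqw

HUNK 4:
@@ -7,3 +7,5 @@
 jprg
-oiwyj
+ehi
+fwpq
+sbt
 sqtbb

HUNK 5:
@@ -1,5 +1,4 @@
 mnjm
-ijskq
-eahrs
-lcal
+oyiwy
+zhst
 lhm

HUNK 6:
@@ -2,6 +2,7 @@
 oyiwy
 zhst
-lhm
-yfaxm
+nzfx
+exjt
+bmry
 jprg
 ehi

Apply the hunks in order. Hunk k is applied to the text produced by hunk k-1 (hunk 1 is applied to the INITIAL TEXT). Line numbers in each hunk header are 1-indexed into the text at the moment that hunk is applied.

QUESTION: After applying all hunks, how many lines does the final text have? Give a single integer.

Answer: 13

Derivation:
Hunk 1: at line 3 remove [nqc] add [lhm,yfaxm] -> 12 lines: mnjm ijskq eahrs lcal lhm yfaxm nyrfc ktm sebwp sqtbb epqw lttc
Hunk 2: at line 7 remove [sebwp] add [ofyq] -> 12 lines: mnjm ijskq eahrs lcal lhm yfaxm nyrfc ktm ofyq sqtbb epqw lttc
Hunk 3: at line 5 remove [nyrfc,ktm,ofyq] add [jprg,oiwyj] -> 11 lines: mnjm ijskq eahrs lcal lhm yfaxm jprg oiwyj sqtbb epqw lttc
Hunk 4: at line 7 remove [oiwyj] add [ehi,fwpq,sbt] -> 13 lines: mnjm ijskq eahrs lcal lhm yfaxm jprg ehi fwpq sbt sqtbb epqw lttc
Hunk 5: at line 1 remove [ijskq,eahrs,lcal] add [oyiwy,zhst] -> 12 lines: mnjm oyiwy zhst lhm yfaxm jprg ehi fwpq sbt sqtbb epqw lttc
Hunk 6: at line 2 remove [lhm,yfaxm] add [nzfx,exjt,bmry] -> 13 lines: mnjm oyiwy zhst nzfx exjt bmry jprg ehi fwpq sbt sqtbb epqw lttc
Final line count: 13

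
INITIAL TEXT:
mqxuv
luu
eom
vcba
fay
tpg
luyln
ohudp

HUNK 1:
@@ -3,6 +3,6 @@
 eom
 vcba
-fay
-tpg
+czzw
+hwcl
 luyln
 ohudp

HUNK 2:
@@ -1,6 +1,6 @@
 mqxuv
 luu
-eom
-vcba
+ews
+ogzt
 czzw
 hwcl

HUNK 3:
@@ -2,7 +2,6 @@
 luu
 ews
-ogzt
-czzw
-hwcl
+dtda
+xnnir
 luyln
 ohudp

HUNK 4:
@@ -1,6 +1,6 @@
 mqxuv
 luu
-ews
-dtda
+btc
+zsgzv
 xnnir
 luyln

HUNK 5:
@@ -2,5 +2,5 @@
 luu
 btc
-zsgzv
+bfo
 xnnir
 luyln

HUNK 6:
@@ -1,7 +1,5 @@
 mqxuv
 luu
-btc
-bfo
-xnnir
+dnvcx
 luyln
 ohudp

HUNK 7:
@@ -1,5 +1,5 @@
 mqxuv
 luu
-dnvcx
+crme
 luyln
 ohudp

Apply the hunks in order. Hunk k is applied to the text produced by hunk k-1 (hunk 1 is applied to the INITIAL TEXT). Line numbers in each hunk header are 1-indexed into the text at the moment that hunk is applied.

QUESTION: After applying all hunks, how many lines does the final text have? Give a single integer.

Hunk 1: at line 3 remove [fay,tpg] add [czzw,hwcl] -> 8 lines: mqxuv luu eom vcba czzw hwcl luyln ohudp
Hunk 2: at line 1 remove [eom,vcba] add [ews,ogzt] -> 8 lines: mqxuv luu ews ogzt czzw hwcl luyln ohudp
Hunk 3: at line 2 remove [ogzt,czzw,hwcl] add [dtda,xnnir] -> 7 lines: mqxuv luu ews dtda xnnir luyln ohudp
Hunk 4: at line 1 remove [ews,dtda] add [btc,zsgzv] -> 7 lines: mqxuv luu btc zsgzv xnnir luyln ohudp
Hunk 5: at line 2 remove [zsgzv] add [bfo] -> 7 lines: mqxuv luu btc bfo xnnir luyln ohudp
Hunk 6: at line 1 remove [btc,bfo,xnnir] add [dnvcx] -> 5 lines: mqxuv luu dnvcx luyln ohudp
Hunk 7: at line 1 remove [dnvcx] add [crme] -> 5 lines: mqxuv luu crme luyln ohudp
Final line count: 5

Answer: 5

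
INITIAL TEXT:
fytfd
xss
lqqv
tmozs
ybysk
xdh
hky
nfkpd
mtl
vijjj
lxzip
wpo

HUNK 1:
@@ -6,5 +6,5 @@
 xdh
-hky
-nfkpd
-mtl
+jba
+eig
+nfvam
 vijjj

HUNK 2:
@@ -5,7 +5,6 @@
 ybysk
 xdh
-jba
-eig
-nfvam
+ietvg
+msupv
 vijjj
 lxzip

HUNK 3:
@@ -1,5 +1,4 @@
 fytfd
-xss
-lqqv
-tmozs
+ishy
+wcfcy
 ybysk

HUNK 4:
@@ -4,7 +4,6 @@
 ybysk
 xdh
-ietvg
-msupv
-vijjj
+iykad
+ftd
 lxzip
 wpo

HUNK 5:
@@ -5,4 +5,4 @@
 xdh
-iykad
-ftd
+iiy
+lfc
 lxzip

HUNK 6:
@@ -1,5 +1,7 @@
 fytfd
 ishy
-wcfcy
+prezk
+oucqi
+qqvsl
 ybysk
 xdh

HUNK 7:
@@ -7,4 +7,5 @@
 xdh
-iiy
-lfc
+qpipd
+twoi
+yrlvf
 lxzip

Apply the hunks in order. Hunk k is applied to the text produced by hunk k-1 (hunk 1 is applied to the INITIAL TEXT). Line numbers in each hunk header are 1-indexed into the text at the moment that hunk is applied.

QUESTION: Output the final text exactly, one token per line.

Hunk 1: at line 6 remove [hky,nfkpd,mtl] add [jba,eig,nfvam] -> 12 lines: fytfd xss lqqv tmozs ybysk xdh jba eig nfvam vijjj lxzip wpo
Hunk 2: at line 5 remove [jba,eig,nfvam] add [ietvg,msupv] -> 11 lines: fytfd xss lqqv tmozs ybysk xdh ietvg msupv vijjj lxzip wpo
Hunk 3: at line 1 remove [xss,lqqv,tmozs] add [ishy,wcfcy] -> 10 lines: fytfd ishy wcfcy ybysk xdh ietvg msupv vijjj lxzip wpo
Hunk 4: at line 4 remove [ietvg,msupv,vijjj] add [iykad,ftd] -> 9 lines: fytfd ishy wcfcy ybysk xdh iykad ftd lxzip wpo
Hunk 5: at line 5 remove [iykad,ftd] add [iiy,lfc] -> 9 lines: fytfd ishy wcfcy ybysk xdh iiy lfc lxzip wpo
Hunk 6: at line 1 remove [wcfcy] add [prezk,oucqi,qqvsl] -> 11 lines: fytfd ishy prezk oucqi qqvsl ybysk xdh iiy lfc lxzip wpo
Hunk 7: at line 7 remove [iiy,lfc] add [qpipd,twoi,yrlvf] -> 12 lines: fytfd ishy prezk oucqi qqvsl ybysk xdh qpipd twoi yrlvf lxzip wpo

Answer: fytfd
ishy
prezk
oucqi
qqvsl
ybysk
xdh
qpipd
twoi
yrlvf
lxzip
wpo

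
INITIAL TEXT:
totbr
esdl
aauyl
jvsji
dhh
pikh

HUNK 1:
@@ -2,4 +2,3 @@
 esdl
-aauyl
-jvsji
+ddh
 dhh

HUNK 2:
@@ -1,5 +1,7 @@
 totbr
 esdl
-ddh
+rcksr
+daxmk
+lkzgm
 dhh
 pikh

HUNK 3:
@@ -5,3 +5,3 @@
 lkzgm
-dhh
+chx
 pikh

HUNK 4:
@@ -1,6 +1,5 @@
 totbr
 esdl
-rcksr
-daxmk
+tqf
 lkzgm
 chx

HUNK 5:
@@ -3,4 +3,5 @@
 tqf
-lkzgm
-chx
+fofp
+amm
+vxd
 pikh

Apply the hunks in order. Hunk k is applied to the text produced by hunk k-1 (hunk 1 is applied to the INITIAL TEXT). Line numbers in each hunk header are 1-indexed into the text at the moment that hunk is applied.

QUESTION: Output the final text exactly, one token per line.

Hunk 1: at line 2 remove [aauyl,jvsji] add [ddh] -> 5 lines: totbr esdl ddh dhh pikh
Hunk 2: at line 1 remove [ddh] add [rcksr,daxmk,lkzgm] -> 7 lines: totbr esdl rcksr daxmk lkzgm dhh pikh
Hunk 3: at line 5 remove [dhh] add [chx] -> 7 lines: totbr esdl rcksr daxmk lkzgm chx pikh
Hunk 4: at line 1 remove [rcksr,daxmk] add [tqf] -> 6 lines: totbr esdl tqf lkzgm chx pikh
Hunk 5: at line 3 remove [lkzgm,chx] add [fofp,amm,vxd] -> 7 lines: totbr esdl tqf fofp amm vxd pikh

Answer: totbr
esdl
tqf
fofp
amm
vxd
pikh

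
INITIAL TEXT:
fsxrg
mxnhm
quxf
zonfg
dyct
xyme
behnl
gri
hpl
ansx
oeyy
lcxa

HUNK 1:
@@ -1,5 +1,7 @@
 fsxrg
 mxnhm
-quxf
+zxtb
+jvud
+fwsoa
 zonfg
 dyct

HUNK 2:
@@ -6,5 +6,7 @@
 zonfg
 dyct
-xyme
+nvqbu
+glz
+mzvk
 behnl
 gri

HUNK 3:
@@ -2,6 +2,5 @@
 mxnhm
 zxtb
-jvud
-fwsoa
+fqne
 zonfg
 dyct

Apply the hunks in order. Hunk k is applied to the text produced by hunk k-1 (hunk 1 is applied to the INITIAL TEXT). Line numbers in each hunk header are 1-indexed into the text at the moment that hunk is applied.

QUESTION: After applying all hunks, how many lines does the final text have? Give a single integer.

Hunk 1: at line 1 remove [quxf] add [zxtb,jvud,fwsoa] -> 14 lines: fsxrg mxnhm zxtb jvud fwsoa zonfg dyct xyme behnl gri hpl ansx oeyy lcxa
Hunk 2: at line 6 remove [xyme] add [nvqbu,glz,mzvk] -> 16 lines: fsxrg mxnhm zxtb jvud fwsoa zonfg dyct nvqbu glz mzvk behnl gri hpl ansx oeyy lcxa
Hunk 3: at line 2 remove [jvud,fwsoa] add [fqne] -> 15 lines: fsxrg mxnhm zxtb fqne zonfg dyct nvqbu glz mzvk behnl gri hpl ansx oeyy lcxa
Final line count: 15

Answer: 15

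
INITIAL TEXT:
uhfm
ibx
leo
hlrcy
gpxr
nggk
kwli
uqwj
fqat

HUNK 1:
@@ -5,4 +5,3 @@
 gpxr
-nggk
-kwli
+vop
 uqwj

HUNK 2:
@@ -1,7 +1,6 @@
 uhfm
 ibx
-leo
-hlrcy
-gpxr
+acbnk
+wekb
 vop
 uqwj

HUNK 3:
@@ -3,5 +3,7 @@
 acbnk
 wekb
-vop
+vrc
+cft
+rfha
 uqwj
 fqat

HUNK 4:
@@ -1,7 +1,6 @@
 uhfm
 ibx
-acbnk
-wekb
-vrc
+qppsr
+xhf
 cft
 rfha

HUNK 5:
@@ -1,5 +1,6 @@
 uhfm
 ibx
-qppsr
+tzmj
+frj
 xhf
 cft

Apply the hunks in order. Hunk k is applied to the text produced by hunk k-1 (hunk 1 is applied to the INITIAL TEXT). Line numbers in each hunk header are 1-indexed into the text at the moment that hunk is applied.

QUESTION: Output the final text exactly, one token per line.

Hunk 1: at line 5 remove [nggk,kwli] add [vop] -> 8 lines: uhfm ibx leo hlrcy gpxr vop uqwj fqat
Hunk 2: at line 1 remove [leo,hlrcy,gpxr] add [acbnk,wekb] -> 7 lines: uhfm ibx acbnk wekb vop uqwj fqat
Hunk 3: at line 3 remove [vop] add [vrc,cft,rfha] -> 9 lines: uhfm ibx acbnk wekb vrc cft rfha uqwj fqat
Hunk 4: at line 1 remove [acbnk,wekb,vrc] add [qppsr,xhf] -> 8 lines: uhfm ibx qppsr xhf cft rfha uqwj fqat
Hunk 5: at line 1 remove [qppsr] add [tzmj,frj] -> 9 lines: uhfm ibx tzmj frj xhf cft rfha uqwj fqat

Answer: uhfm
ibx
tzmj
frj
xhf
cft
rfha
uqwj
fqat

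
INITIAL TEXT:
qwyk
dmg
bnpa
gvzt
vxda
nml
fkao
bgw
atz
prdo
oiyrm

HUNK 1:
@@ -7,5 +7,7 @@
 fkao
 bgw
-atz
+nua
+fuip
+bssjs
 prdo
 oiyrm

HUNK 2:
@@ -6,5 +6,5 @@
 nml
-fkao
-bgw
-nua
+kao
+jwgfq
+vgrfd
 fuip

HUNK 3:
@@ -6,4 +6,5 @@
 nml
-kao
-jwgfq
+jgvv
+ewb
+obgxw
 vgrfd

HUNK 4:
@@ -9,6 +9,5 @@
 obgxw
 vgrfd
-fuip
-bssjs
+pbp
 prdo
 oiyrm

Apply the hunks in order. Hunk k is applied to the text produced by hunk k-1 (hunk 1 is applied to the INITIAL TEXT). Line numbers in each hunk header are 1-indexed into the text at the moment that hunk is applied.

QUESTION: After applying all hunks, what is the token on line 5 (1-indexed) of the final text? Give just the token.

Hunk 1: at line 7 remove [atz] add [nua,fuip,bssjs] -> 13 lines: qwyk dmg bnpa gvzt vxda nml fkao bgw nua fuip bssjs prdo oiyrm
Hunk 2: at line 6 remove [fkao,bgw,nua] add [kao,jwgfq,vgrfd] -> 13 lines: qwyk dmg bnpa gvzt vxda nml kao jwgfq vgrfd fuip bssjs prdo oiyrm
Hunk 3: at line 6 remove [kao,jwgfq] add [jgvv,ewb,obgxw] -> 14 lines: qwyk dmg bnpa gvzt vxda nml jgvv ewb obgxw vgrfd fuip bssjs prdo oiyrm
Hunk 4: at line 9 remove [fuip,bssjs] add [pbp] -> 13 lines: qwyk dmg bnpa gvzt vxda nml jgvv ewb obgxw vgrfd pbp prdo oiyrm
Final line 5: vxda

Answer: vxda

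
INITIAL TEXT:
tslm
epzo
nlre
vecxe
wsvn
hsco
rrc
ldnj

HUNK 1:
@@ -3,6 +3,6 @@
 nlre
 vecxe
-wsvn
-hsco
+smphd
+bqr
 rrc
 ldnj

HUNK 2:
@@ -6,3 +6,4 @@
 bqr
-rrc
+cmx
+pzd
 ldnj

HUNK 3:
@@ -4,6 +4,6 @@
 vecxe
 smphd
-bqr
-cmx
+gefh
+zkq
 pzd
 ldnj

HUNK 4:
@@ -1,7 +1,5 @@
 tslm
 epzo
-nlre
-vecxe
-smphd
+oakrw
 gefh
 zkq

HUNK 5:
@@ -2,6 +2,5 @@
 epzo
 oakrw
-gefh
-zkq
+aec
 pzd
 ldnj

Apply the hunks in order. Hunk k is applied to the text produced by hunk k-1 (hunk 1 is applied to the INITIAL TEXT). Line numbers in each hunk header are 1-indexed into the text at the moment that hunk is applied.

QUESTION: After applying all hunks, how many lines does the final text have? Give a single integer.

Answer: 6

Derivation:
Hunk 1: at line 3 remove [wsvn,hsco] add [smphd,bqr] -> 8 lines: tslm epzo nlre vecxe smphd bqr rrc ldnj
Hunk 2: at line 6 remove [rrc] add [cmx,pzd] -> 9 lines: tslm epzo nlre vecxe smphd bqr cmx pzd ldnj
Hunk 3: at line 4 remove [bqr,cmx] add [gefh,zkq] -> 9 lines: tslm epzo nlre vecxe smphd gefh zkq pzd ldnj
Hunk 4: at line 1 remove [nlre,vecxe,smphd] add [oakrw] -> 7 lines: tslm epzo oakrw gefh zkq pzd ldnj
Hunk 5: at line 2 remove [gefh,zkq] add [aec] -> 6 lines: tslm epzo oakrw aec pzd ldnj
Final line count: 6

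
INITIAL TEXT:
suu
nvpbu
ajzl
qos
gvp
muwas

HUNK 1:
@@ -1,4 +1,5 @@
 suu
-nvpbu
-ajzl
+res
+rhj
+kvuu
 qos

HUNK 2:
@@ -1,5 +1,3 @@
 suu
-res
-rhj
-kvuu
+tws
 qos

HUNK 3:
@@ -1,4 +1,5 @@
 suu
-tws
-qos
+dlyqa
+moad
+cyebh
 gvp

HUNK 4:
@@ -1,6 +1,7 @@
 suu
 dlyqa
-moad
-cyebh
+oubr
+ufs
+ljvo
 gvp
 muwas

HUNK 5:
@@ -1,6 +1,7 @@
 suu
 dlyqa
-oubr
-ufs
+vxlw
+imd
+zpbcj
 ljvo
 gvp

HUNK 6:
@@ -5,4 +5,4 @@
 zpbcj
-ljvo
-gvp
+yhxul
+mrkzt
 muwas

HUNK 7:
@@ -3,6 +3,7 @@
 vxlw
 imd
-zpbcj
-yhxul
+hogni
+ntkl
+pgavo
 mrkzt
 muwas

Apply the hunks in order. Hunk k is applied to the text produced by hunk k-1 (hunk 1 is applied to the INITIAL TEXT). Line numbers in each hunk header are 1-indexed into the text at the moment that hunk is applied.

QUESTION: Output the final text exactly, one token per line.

Hunk 1: at line 1 remove [nvpbu,ajzl] add [res,rhj,kvuu] -> 7 lines: suu res rhj kvuu qos gvp muwas
Hunk 2: at line 1 remove [res,rhj,kvuu] add [tws] -> 5 lines: suu tws qos gvp muwas
Hunk 3: at line 1 remove [tws,qos] add [dlyqa,moad,cyebh] -> 6 lines: suu dlyqa moad cyebh gvp muwas
Hunk 4: at line 1 remove [moad,cyebh] add [oubr,ufs,ljvo] -> 7 lines: suu dlyqa oubr ufs ljvo gvp muwas
Hunk 5: at line 1 remove [oubr,ufs] add [vxlw,imd,zpbcj] -> 8 lines: suu dlyqa vxlw imd zpbcj ljvo gvp muwas
Hunk 6: at line 5 remove [ljvo,gvp] add [yhxul,mrkzt] -> 8 lines: suu dlyqa vxlw imd zpbcj yhxul mrkzt muwas
Hunk 7: at line 3 remove [zpbcj,yhxul] add [hogni,ntkl,pgavo] -> 9 lines: suu dlyqa vxlw imd hogni ntkl pgavo mrkzt muwas

Answer: suu
dlyqa
vxlw
imd
hogni
ntkl
pgavo
mrkzt
muwas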